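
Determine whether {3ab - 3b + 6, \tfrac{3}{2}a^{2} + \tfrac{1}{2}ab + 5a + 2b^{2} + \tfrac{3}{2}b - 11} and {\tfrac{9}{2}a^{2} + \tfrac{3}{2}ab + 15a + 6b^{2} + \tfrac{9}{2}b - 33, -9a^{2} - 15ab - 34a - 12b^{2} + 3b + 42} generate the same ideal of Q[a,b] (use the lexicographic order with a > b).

Since reduced Gröbner bases are canonical representatives of ideals under a given ordering, it suffices to compute and compare them.
Buchberger on the first generating set:
f_1 = 3ab - 3b + 6, LT = ab.
f_2 = \tfrac{3}{2}a^{2} + \tfrac{1}{2}ab + 5a + 2b^{2} + \tfrac{3}{2}b - 11, LT = a^{2}.

S(f_1,f_2): lcm = a^{2}b. S = -\tfrac{1}{3}ab^{2} - \tfrac{13}{3}ab + 2a - \tfrac{4}{3}b^{3} - b^{2} + \tfrac{22}{3}b.
  leading term ab^{2}: subtract (-\tfrac{1}{9}b)·f_1 from -\tfrac{1}{3}ab^{2} - \tfrac{13}{3}ab + 2a - \tfrac{4}{3}b^{3} - b^{2} + \tfrac{22}{3}b → -\tfrac{13}{3}ab + 2a - \tfrac{4}{3}b^{3} - \tfrac{4}{3}b^{2} + 8b
  leading term ab: subtract (-\tfrac{13}{9})·f_1 from -\tfrac{13}{3}ab + 2a - \tfrac{4}{3}b^{3} - \tfrac{4}{3}b^{2} + 8b → 2a - \tfrac{4}{3}b^{3} - \tfrac{4}{3}b^{2} + \tfrac{11}{3}b + \tfrac{26}{3}
  leading term a: no divisor's leading term divides it; move 2a to the remainder.
  leading term b^{3}: no divisor's leading term divides it; move -\tfrac{4}{3}b^{3} to the remainder.
  leading term b^{2}: no divisor's leading term divides it; move -\tfrac{4}{3}b^{2} to the remainder.
  leading term b: no divisor's leading term divides it; move \tfrac{11}{3}b to the remainder.
  leading term 1: no divisor's leading term divides it; move \tfrac{26}{3} to the remainder.
  remainder 2a - \tfrac{4}{3}b^{3} - \tfrac{4}{3}b^{2} + \tfrac{11}{3}b + \tfrac{26}{3} ≠ 0; add g_3 = 2a - \tfrac{4}{3}b^{3} - \tfrac{4}{3}b^{2} + \tfrac{11}{3}b + \tfrac{26}{3} to the basis.

S(f_1,g_3): lcm = ab. S = \tfrac{2}{3}b^{4} + \tfrac{2}{3}b^{3} - \tfrac{11}{6}b^{2} - \tfrac{16}{3}b + 2.
  leading term b^{4}: no divisor's leading term divides it; move \tfrac{2}{3}b^{4} to the remainder.
  leading term b^{3}: no divisor's leading term divides it; move \tfrac{2}{3}b^{3} to the remainder.
  leading term b^{2}: no divisor's leading term divides it; move -\tfrac{11}{6}b^{2} to the remainder.
  leading term b: no divisor's leading term divides it; move -\tfrac{16}{3}b to the remainder.
  leading term 1: no divisor's leading term divides it; move 2 to the remainder.
  remainder \tfrac{2}{3}b^{4} + \tfrac{2}{3}b^{3} - \tfrac{11}{6}b^{2} - \tfrac{16}{3}b + 2 ≠ 0; add g_4 = \tfrac{2}{3}b^{4} + \tfrac{2}{3}b^{3} - \tfrac{11}{6}b^{2} - \tfrac{16}{3}b + 2 to the basis.

The other S-polynomials (S(f_2,g_3), S(f_1,g_4), S(f_2,g_4), S(g_3,g_4)) all reduce to 0 modulo the current basis, so we have a Gröbner basis.
Inter-reduce: drop elements whose leading term is divisible by another's, tail-reduce, and make monic.
Reduced Gröbner basis: {a - \tfrac{2}{3}b^{3} - \tfrac{2}{3}b^{2} + \tfrac{11}{6}b + \tfrac{13}{3}, b^{4} + b^{3} - \tfrac{11}{4}b^{2} - 8b + 3}.

Buchberger on the second generating set:
h_1 = \tfrac{9}{2}a^{2} + \tfrac{3}{2}ab + 15a + 6b^{2} + \tfrac{9}{2}b - 33, LT = a^{2}.
h_2 = -9a^{2} - 15ab - 34a - 12b^{2} + 3b + 42, LT = a^{2}.

S(h_1,h_2): lcm = a^{2}. S = -\tfrac{4}{3}ab - \tfrac{4}{9}a + \tfrac{4}{3}b - \tfrac{8}{3}.
  leading term ab: no divisor's leading term divides it; move -\tfrac{4}{3}ab to the remainder.
  leading term a: no divisor's leading term divides it; move -\tfrac{4}{9}a to the remainder.
  leading term b: no divisor's leading term divides it; move \tfrac{4}{3}b to the remainder.
  leading term 1: no divisor's leading term divides it; move -\tfrac{8}{3} to the remainder.
  remainder -\tfrac{4}{3}ab - \tfrac{4}{9}a + \tfrac{4}{3}b - \tfrac{8}{3} ≠ 0; add k_3 = -\tfrac{4}{3}ab - \tfrac{4}{9}a + \tfrac{4}{3}b - \tfrac{8}{3} to the basis.

S(h_1,k_3): lcm = a^{2}b. S = -\tfrac{1}{3}a^{2} + \tfrac{1}{3}ab^{2} + \tfrac{13}{3}ab - 2a + \tfrac{4}{3}b^{3} + b^{2} - \tfrac{22}{3}b.
  leading term a^{2}: subtract (-\tfrac{2}{27})·h_1 from -\tfrac{1}{3}a^{2} + \tfrac{1}{3}ab^{2} + \tfrac{13}{3}ab - 2a + \tfrac{4}{3}b^{3} + b^{2} - \tfrac{22}{3}b → \tfrac{1}{3}ab^{2} + \tfrac{40}{9}ab - \tfrac{8}{9}a + \tfrac{4}{3}b^{3} + \tfrac{13}{9}b^{2} - 7b - \tfrac{22}{9}
  leading term ab^{2}: subtract (-\tfrac{1}{4}b)·k_3 from \tfrac{1}{3}ab^{2} + \tfrac{40}{9}ab - \tfrac{8}{9}a + \tfrac{4}{3}b^{3} + \tfrac{13}{9}b^{2} - 7b - \tfrac{22}{9} → \tfrac{13}{3}ab - \tfrac{8}{9}a + \tfrac{4}{3}b^{3} + \tfrac{16}{9}b^{2} - \tfrac{23}{3}b - \tfrac{22}{9}
  leading term ab: subtract (-\tfrac{13}{4})·k_3 from \tfrac{13}{3}ab - \tfrac{8}{9}a + \tfrac{4}{3}b^{3} + \tfrac{16}{9}b^{2} - \tfrac{23}{3}b - \tfrac{22}{9} → -\tfrac{7}{3}a + \tfrac{4}{3}b^{3} + \tfrac{16}{9}b^{2} - \tfrac{10}{3}b - \tfrac{100}{9}
  leading term a: no divisor's leading term divides it; move -\tfrac{7}{3}a to the remainder.
  leading term b^{3}: no divisor's leading term divides it; move \tfrac{4}{3}b^{3} to the remainder.
  leading term b^{2}: no divisor's leading term divides it; move \tfrac{16}{9}b^{2} to the remainder.
  leading term b: no divisor's leading term divides it; move -\tfrac{10}{3}b to the remainder.
  leading term 1: no divisor's leading term divides it; move -\tfrac{100}{9} to the remainder.
  remainder -\tfrac{7}{3}a + \tfrac{4}{3}b^{3} + \tfrac{16}{9}b^{2} - \tfrac{10}{3}b - \tfrac{100}{9} ≠ 0; add k_4 = -\tfrac{7}{3}a + \tfrac{4}{3}b^{3} + \tfrac{16}{9}b^{2} - \tfrac{10}{3}b - \tfrac{100}{9} to the basis.

S(k_3,k_4): lcm = ab. S = \tfrac{1}{3}a + \tfrac{4}{7}b^{4} + \tfrac{16}{21}b^{3} - \tfrac{10}{7}b^{2} - \tfrac{121}{21}b + 2.
  leading term a: subtract (-\tfrac{1}{7})·k_4 from \tfrac{1}{3}a + \tfrac{4}{7}b^{4} + \tfrac{16}{21}b^{3} - \tfrac{10}{7}b^{2} - \tfrac{121}{21}b + 2 → \tfrac{4}{7}b^{4} + \tfrac{20}{21}b^{3} - \tfrac{74}{63}b^{2} - \tfrac{131}{21}b + \tfrac{26}{63}
  leading term b^{4}: no divisor's leading term divides it; move \tfrac{4}{7}b^{4} to the remainder.
  leading term b^{3}: no divisor's leading term divides it; move \tfrac{20}{21}b^{3} to the remainder.
  leading term b^{2}: no divisor's leading term divides it; move -\tfrac{74}{63}b^{2} to the remainder.
  leading term b: no divisor's leading term divides it; move -\tfrac{131}{21}b to the remainder.
  leading term 1: no divisor's leading term divides it; move \tfrac{26}{63} to the remainder.
  remainder \tfrac{4}{7}b^{4} + \tfrac{20}{21}b^{3} - \tfrac{74}{63}b^{2} - \tfrac{131}{21}b + \tfrac{26}{63} ≠ 0; add k_5 = \tfrac{4}{7}b^{4} + \tfrac{20}{21}b^{3} - \tfrac{74}{63}b^{2} - \tfrac{131}{21}b + \tfrac{26}{63} to the basis.

The other S-polynomials (S(h_2,k_3), S(h_1,k_4), S(h_2,k_4), S(h_1,k_5), S(h_2,k_5), S(k_3,k_5), S(k_4,k_5)) all reduce to 0 modulo the current basis, so we have a Gröbner basis.
Inter-reduce: drop elements whose leading term is divisible by another's, tail-reduce, and make monic.
Reduced Gröbner basis: {a - \tfrac{4}{7}b^{3} - \tfrac{16}{21}b^{2} + \tfrac{10}{7}b + \tfrac{100}{21}, b^{4} + \tfrac{5}{3}b^{3} - \tfrac{37}{18}b^{2} - \tfrac{131}{12}b + \tfrac{13}{18}}.

Since the reduced bases disagree, the two ideals are not the same.
The choice of monomial ordering does not affect the verdict — as long as both bases are computed under the same ordering, their equality decides ideal equality.

No, the ideals differ.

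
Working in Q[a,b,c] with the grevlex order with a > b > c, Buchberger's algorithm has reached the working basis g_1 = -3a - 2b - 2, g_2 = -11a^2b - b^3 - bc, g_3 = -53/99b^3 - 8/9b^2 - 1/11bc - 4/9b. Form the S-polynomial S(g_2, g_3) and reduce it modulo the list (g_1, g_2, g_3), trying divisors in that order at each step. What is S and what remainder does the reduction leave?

lcm(LM(g_2), LM(g_3)) = a^2b^3.
S = (lcm/LT(g_2))·g_2 − (lcm/LT(g_3))·g_3 = 1/11b^5 - 88/53a^2b^2 - 9/53a^2bc + 1/11b^3c - 44/53a^2b.
Reduce S modulo (g_1, g_2, g_3) in that order:
  leading term b^5: subtract (-9/53b^2)·g_3 from 1/11b^5 - 88/53a^2b^2 - 9/53a^2bc + 1/11b^3c - 44/53a^2b → -88/53a^2b^2 - 8/53b^4 - 9/53a^2bc + 4/53b^3c - 44/53a^2b - 4/53b^3
  leading term a^2b^2: subtract (88/159ab^2)·g_1 from -88/53a^2b^2 - 8/53b^4 - 9/53a^2bc + 4/53b^3c - 44/53a^2b - 4/53b^3 → 176/159ab^3 - 8/53b^4 - 9/53a^2bc + 4/53b^3c - 44/53a^2b + 176/159ab^2 - 4/53b^3
  leading term ab^3: subtract (-176/477b^3)·g_1 from 176/159ab^3 - 8/53b^4 - 9/53a^2bc + 4/53b^3c - 44/53a^2b + 176/159ab^2 - 4/53b^3 → -8/9b^4 - 9/53a^2bc + 4/53b^3c - 44/53a^2b + 176/159ab^2 - 388/477b^3
  leading term b^4: subtract (88/53b)·g_3 from -8/9b^4 - 9/53a^2bc + 4/53b^3c - 44/53a^2b + 176/159ab^2 - 388/477b^3 → -9/53a^2bc + 4/53b^3c - 44/53a^2b + 176/159ab^2 + 316/477b^3 + 8/53b^2c + 352/477b^2
  leading term a^2bc: subtract (3/53abc)·g_1 from -9/53a^2bc + 4/53b^3c - 44/53a^2b + 176/159ab^2 + 316/477b^3 + 8/53b^2c + 352/477b^2 → 6/53ab^2c + 4/53b^3c - 44/53a^2b + 176/159ab^2 + 316/477b^3 + 6/53abc + 8/53b^2c + 352/477b^2
  leading term ab^2c: subtract (-2/53b^2c)·g_1 from 6/53ab^2c + 4/53b^3c - 44/53a^2b + 176/159ab^2 + 316/477b^3 + 6/53abc + 8/53b^2c + 352/477b^2 → -44/53a^2b + 176/159ab^2 + 316/477b^3 + 6/53abc + 4/53b^2c + 352/477b^2
  leading term a^2b: subtract (44/159ab)·g_1 from -44/53a^2b + 176/159ab^2 + 316/477b^3 + 6/53abc + 4/53b^2c + 352/477b^2 → 88/53ab^2 + 316/477b^3 + 6/53abc + 4/53b^2c + 88/159ab + 352/477b^2
  leading term ab^2: subtract (-88/159b^2)·g_1 from 88/53ab^2 + 316/477b^3 + 6/53abc + 4/53b^2c + 88/159ab + 352/477b^2 → -4/9b^3 + 6/53abc + 4/53b^2c + 88/159ab - 176/477b^2
  leading term b^3: subtract (44/53)·g_3 from -4/9b^3 + 6/53abc + 4/53b^2c + 88/159ab - 176/477b^2 → 6/53abc + 4/53b^2c + 88/159ab + 176/477b^2 + 4/53bc + 176/477b
  leading term abc: subtract (-2/53bc)·g_1 from 6/53abc + 4/53b^2c + 88/159ab + 176/477b^2 + 4/53bc + 176/477b → 88/159ab + 176/477b^2 + 176/477b
  leading term ab: subtract (-88/477b)·g_1 from 88/159ab + 176/477b^2 + 176/477b → 0
The remainder is 0, so this S-polynomial contributes no new basis element.

S(g_2, g_3) = 1/11b^5 - 88/53a^2b^2 - 9/53a^2bc + 1/11b^3c - 44/53a^2b; remainder on division = 0.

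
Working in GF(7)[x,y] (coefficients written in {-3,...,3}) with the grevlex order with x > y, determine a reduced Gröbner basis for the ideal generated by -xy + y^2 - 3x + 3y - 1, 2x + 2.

G = {y^2 - 3y + 2, x + 1}

f_1 = -xy + y^2 - 3x + 3y - 1, LT = xy.
f_2 = 2x + 2, LT = x.

S(f_1,f_2): lcm = xy. S = -y^2 + 3x + 3y + 1.
  leading term y^2: no divisor's leading term divides it; move -y^2 to the remainder.
  leading term x: subtract (-2)·f_2 from 3x + 3y + 1 → 3y - 2
  leading term y: no divisor's leading term divides it; move 3y to the remainder.
  leading term 1: no divisor's leading term divides it; move -2 to the remainder.
  remainder -y^2 + 3y - 2 ≠ 0; add g_3 = -y^2 + 3y - 2 to the basis.

The other S-polynomials (S(f_1,g_3), S(f_2,g_3)) all reduce to 0 modulo the current basis, so we have a Gröbner basis.
Inter-reduce: drop elements whose leading term is divisible by another's, tail-reduce, and make monic.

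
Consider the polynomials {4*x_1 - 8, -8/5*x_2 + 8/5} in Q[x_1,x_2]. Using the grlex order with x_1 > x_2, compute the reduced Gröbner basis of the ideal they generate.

G = {x_1 - 2, x_2 - 1}

f_1 = 4*x_1 - 8, LT = x_1.
f_2 = -8/5*x_2 + 8/5, LT = x_2.

S(f_1,f_2): leading monomials are coprime, so the S-polynomial reduces to 0 (Buchberger's first criterion).
Every S-polynomial of the final basis reduces to 0, so we have a Gröbner basis.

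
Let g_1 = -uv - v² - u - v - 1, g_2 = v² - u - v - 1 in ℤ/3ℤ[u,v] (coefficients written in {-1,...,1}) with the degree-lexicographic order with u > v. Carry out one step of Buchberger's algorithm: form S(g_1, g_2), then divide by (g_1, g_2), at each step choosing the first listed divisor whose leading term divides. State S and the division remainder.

lcm(LM(g_1), LM(g_2)) = uv².
S = (lcm/LT(g_1))·g_1 − (lcm/LT(g_2))·g_2 = v³ + u² - uv + v² + u + v.
Reduce S modulo (g_1, g_2) in that order:
  leading term v³: subtract (v)·g_2 from v³ + u² - uv + v² + u + v → u² - v² + u - v
  leading term u²: no divisor's leading term divides it; move u² to the remainder.
  leading term v²: subtract (-1)·g_2 from -v² + u - v → v - 1
  leading term v: no divisor's leading term divides it; move v to the remainder.
  leading term 1: no divisor's leading term divides it; move -1 to the remainder.
The remainder u² + v - 1 is nonzero, so it would be added as the next basis element.

S(g_1, g_2) = v³ + u² - uv + v² + u + v; remainder on division = u² + v - 1.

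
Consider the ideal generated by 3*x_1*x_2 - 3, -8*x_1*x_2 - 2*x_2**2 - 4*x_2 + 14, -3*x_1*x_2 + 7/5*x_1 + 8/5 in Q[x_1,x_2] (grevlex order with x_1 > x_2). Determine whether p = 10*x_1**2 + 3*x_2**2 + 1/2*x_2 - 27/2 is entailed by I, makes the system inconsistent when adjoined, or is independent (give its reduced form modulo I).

First compute the reduced Gröbner basis of I by Buchberger's algorithm.
f_1 = 3*x_1*x_2 - 3, LT = x_1*x_2.
f_2 = -8*x_1*x_2 - 2*x_2**2 - 4*x_2 + 14, LT = x_1*x_2.
f_3 = -3*x_1*x_2 + 7/5*x_1 + 8/5, LT = x_1*x_2.

S(f_1,f_2): lcm = x_1*x_2. S = -1/4*x_2**2 - 1/2*x_2 + 3/4.
  leading term x_2**2: no divisor's leading term divides it; move -1/4*x_2**2 to the remainder.
  leading term x_2: no divisor's leading term divides it; move -1/2*x_2 to the remainder.
  leading term 1: no divisor's leading term divides it; move 3/4 to the remainder.
  remainder -1/4*x_2**2 - 1/2*x_2 + 3/4 ≠ 0; add h_4 = -1/4*x_2**2 - 1/2*x_2 + 3/4 to the basis.

S(f_1,f_3): lcm = x_1*x_2. S = 7/15*x_1 - 7/15.
  leading term x_1: no divisor's leading term divides it; move 7/15*x_1 to the remainder.
  leading term 1: no divisor's leading term divides it; move -7/15 to the remainder.
  remainder 7/15*x_1 - 7/15 ≠ 0; add h_5 = 7/15*x_1 - 7/15 to the basis.

S(f_1,h_4): lcm = x_1*x_2**2. S = -2*x_1*x_2 + 3*x_1 - x_2.
  leading term x_1*x_2: subtract (-2/3)·f_1 from -2*x_1*x_2 + 3*x_1 - x_2 → 3*x_1 - x_2 - 2
  leading term x_1: subtract (45/7)·h_5 from 3*x_1 - x_2 - 2 → -x_2 + 1
  leading term x_2: no divisor's leading term divides it; move -x_2 to the remainder.
  leading term 1: no divisor's leading term divides it; move 1 to the remainder.
  remainder -x_2 + 1 ≠ 0; add h_6 = -x_2 + 1 to the basis.

The other S-polynomials (S(f_2,f_3), S(f_2,h_4), S(f_3,h_4), S(f_1,h_5), S(f_2,h_5), S(f_3,h_5), S(h_4,h_5), S(f_1,h_6), S(f_2,h_6), S(f_3,h_6), S(h_4,h_6), S(h_5,h_6)) all reduce to 0 modulo the current basis, so we have a Gröbner basis.
Inter-reduce: drop elements whose leading term is divisible by another's, tail-reduce, and make monic.
Reduced Gröbner basis: {x_1 - 1, x_2 - 1}.
Label its elements g_1 = x_1 - 1, g_2 = x_2 - 1.

Reduce p = 10*x_1**2 + 3*x_2**2 + 1/2*x_2 - 27/2 modulo G:
  leading term x_1**2: subtract (10*x_1)·g_1 from 10*x_1**2 + 3*x_2**2 + 1/2*x_2 - 27/2 → 3*x_2**2 + 10*x_1 + 1/2*x_2 - 27/2
  leading term x_2**2: subtract (3*x_2)·g_2 from 3*x_2**2 + 10*x_1 + 1/2*x_2 - 27/2 → 10*x_1 + 7/2*x_2 - 27/2
  leading term x_1: subtract (10)·g_1 from 10*x_1 + 7/2*x_2 - 27/2 → 7/2*x_2 - 7/2
  leading term x_2: subtract (7/2)·g_2 from 7/2*x_2 - 7/2 → 0
  normal form = 0.
Since the normal form is 0, p ∈ I.

10*x_1**2 + 3*x_2**2 + 1/2*x_2 - 27/2 lies in I (it reduces to 0).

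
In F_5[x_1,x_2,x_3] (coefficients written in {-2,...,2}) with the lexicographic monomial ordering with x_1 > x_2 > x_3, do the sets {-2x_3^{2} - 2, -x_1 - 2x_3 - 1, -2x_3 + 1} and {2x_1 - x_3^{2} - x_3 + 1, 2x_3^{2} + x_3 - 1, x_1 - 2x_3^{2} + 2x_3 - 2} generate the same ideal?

For a fixed monomial order, each ideal has a unique reduced Gröbner basis; comparing bases decides equality.
Buchberger on the first generating set:
f_1 = -2x_3^{2} - 2, LT = x_3^{2}.
f_2 = -x_1 - 2x_3 - 1, LT = x_1.
f_3 = -2x_3 + 1, LT = x_3.

S(f_1,f_2): leading monomials are coprime, so the S-polynomial reduces to 0 (Buchberger's first criterion).
S(f_1,f_3): lcm = x_3^{2}. S = -2x_3 + 1.
  leading term x_3: subtract (1)·f_3 from -2x_3 + 1 → 0
  remainder 0.

S(f_2,f_3): leading monomials are coprime, so the S-polynomial reduces to 0 (Buchberger's first criterion).
Every S-polynomial of the final basis reduces to 0, so we have a Gröbner basis.
Inter-reduce: drop elements whose leading term is divisible by another's, tail-reduce, and make monic.
Reduced Gröbner basis: {x_1 + 2, x_3 + 2}.

Buchberger on the second generating set:
h_1 = 2x_1 - x_3^{2} - x_3 + 1, LT = x_1.
h_2 = 2x_3^{2} + x_3 - 1, LT = x_3^{2}.
h_3 = x_1 - 2x_3^{2} + 2x_3 - 2, LT = x_1.

S(h_1,h_2): leading monomials are coprime, so the S-polynomial reduces to 0 (Buchberger's first criterion).
S(h_1,h_3): lcm = x_1. S = -x_3^{2}.
  leading term x_3^{2}: subtract (2)·h_2 from -x_3^{2} → -2x_3 + 2
  leading term x_3: no divisor's leading term divides it; move -2x_3 to the remainder.
  leading term 1: no divisor's leading term divides it; move 2 to the remainder.
  remainder -2x_3 + 2 ≠ 0; add k_4 = -2x_3 + 2 to the basis.

S(h_2,h_3): leading monomials are coprime, so the S-polynomial reduces to 0 (Buchberger's first criterion).
S(h_1,k_4): leading monomials are coprime, so the S-polynomial reduces to 0 (Buchberger's first criterion).
S(h_2,k_4): lcm = x_3^{2}. S = -x_3 + 2.
  leading term x_3: subtract (-2)·k_4 from -x_3 + 2 → 1
  leading term 1: no divisor's leading term divides it; move 1 to the remainder.
  remainder 1 ≠ 0; add k_5 = 1 to the basis.

S(h_3,k_4): leading monomials are coprime, so the S-polynomial reduces to 0 (Buchberger's first criterion).
S(h_1,k_5): leading monomials are coprime, so the S-polynomial reduces to 0 (Buchberger's first criterion).
S(h_2,k_5): leading monomials are coprime, so the S-polynomial reduces to 0 (Buchberger's first criterion).
S(h_3,k_5): leading monomials are coprime, so the S-polynomial reduces to 0 (Buchberger's first criterion).
S(k_4,k_5): leading monomials are coprime, so the S-polynomial reduces to 0 (Buchberger's first criterion).
Every S-polynomial of the final basis reduces to 0, so we have a Gröbner basis.
Inter-reduce: drop elements whose leading term is divisible by another's, tail-reduce, and make monic.
Reduced Gröbner basis: {1}.

Since the reduced bases disagree, the two ideals are not the same.

No, the ideals differ.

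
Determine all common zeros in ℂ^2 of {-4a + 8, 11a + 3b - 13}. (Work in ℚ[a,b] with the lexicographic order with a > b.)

{(2, -3)}

Compute a lex Gröbner basis by Buchberger's algorithm.
f_1 = -4a + 8, LT = a.
f_2 = 11a + 3b - 13, LT = a.

S(f_1,f_2): lcm = a. S = -3/11b - 9/11.
  leading term b: no divisor's leading term divides it; move -3/11b to the remainder.
  leading term 1: no divisor's leading term divides it; move -9/11 to the remainder.
  remainder -3/11b - 9/11 ≠ 0; add h_3 = -3/11b - 9/11 to the basis.

S(f_1,h_3): leading monomials are coprime, so the S-polynomial reduces to 0 (Buchberger's first criterion).
S(f_2,h_3): leading monomials are coprime, so the S-polynomial reduces to 0 (Buchberger's first criterion).
Every S-polynomial of the final basis reduces to 0, so we have a Gröbner basis.
Inter-reduce: drop elements whose leading term is divisible by another's, tail-reduce, and make monic.
Reduced Gröbner basis: {a - 2, b + 3}.

From the last basis element, b + 3 = 0, so b takes values in {-3}. Each choice, substituted upward through the basis, yields the corresponding point(s) of the solution set.
  b = -3: the earlier basis element becomes a - 2 = 0, giving a = 2 — point (2, -3).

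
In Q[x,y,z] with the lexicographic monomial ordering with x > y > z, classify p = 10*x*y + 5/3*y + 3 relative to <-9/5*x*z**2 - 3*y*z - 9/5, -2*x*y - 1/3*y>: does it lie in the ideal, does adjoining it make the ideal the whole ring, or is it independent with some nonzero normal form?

Adjoining 10*x*y + 5/3*y + 3 makes the ideal the whole ring: the system is inconsistent.

First compute the reduced Gröbner basis of I by Buchberger's algorithm.
f_1 = -9/5*x*z**2 - 3*y*z - 9/5, LT = x*z**2.
f_2 = -2*x*y - 1/3*y, LT = x*y.

S(f_1,f_2): lcm = x*y*z**2. S = 5/3*y**2*z - 1/6*y*z**2 + y.
  leading term y**2*z: no divisor's leading term divides it; move 5/3*y**2*z to the remainder.
  leading term y*z**2: no divisor's leading term divides it; move -1/6*y*z**2 to the remainder.
  leading term y: no divisor's leading term divides it; move y to the remainder.
  remainder 5/3*y**2*z - 1/6*y*z**2 + y ≠ 0; add h_3 = 5/3*y**2*z - 1/6*y*z**2 + y to the basis.

S(f_1,h_3): lcm = x*y**2*z**2. S = 1/10*x*y*z**3 - 3/5*x*y*z + 5/3*y**3*z + y**2.
  leading term x*y*z**3: subtract (-1/18*y*z)·f_1 from 1/10*x*y*z**3 - 3/5*x*y*z + 5/3*y**3*z + y**2 → -3/5*x*y*z + 5/3*y**3*z - 1/6*y**2*z**2 + y**2 - 1/10*y*z
  leading term x*y*z: subtract (3/10*z)·f_2 from -3/5*x*y*z + 5/3*y**3*z - 1/6*y**2*z**2 + y**2 - 1/10*y*z → 5/3*y**3*z - 1/6*y**2*z**2 + y**2
  leading term y**3*z: subtract (y)·h_3 from 5/3*y**3*z - 1/6*y**2*z**2 + y**2 → 0
  remainder 0.

S(f_2,h_3): lcm = x*y**2*z. S = 1/10*x*y*z**2 - 3/5*x*y + 1/6*y**2*z.
  leading term x*y*z**2: subtract (-1/18*y)·f_1 from 1/10*x*y*z**2 - 3/5*x*y + 1/6*y**2*z → -3/5*x*y - 1/10*y
  leading term x*y: subtract (3/10)·f_2 from -3/5*x*y - 1/10*y → 0
  remainder 0.

Every S-polynomial of the final basis reduces to 0, so we have a Gröbner basis.
Inter-reduce: drop elements whose leading term is divisible by another's, tail-reduce, and make monic.
Reduced Gröbner basis: {x*y + 1/6*y, x*z**2 + 5/3*y*z + 1, y**2*z - 1/10*y*z**2 + 3/5*y}.
Label its elements g_1 = x*y + 1/6*y, g_2 = x*z**2 + 5/3*y*z + 1, g_3 = y**2*z - 1/10*y*z**2 + 3/5*y.

Reduce p = 10*x*y + 5/3*y + 3 modulo G:
  leading term x*y: subtract (10)·g_1 from 10*x*y + 5/3*y + 3 → 3
  leading term 1: no divisor's leading term divides it; move 3 to the remainder.
  normal form = 3.
The normal form is nonzero, so p ∉ I. Since p minus its normal form lies in I, I + (p) = I + (r) where r = 3; decide whether this ideal is the whole ring.
Here r = 3 is a nonzero constant, hence a unit: 1 ∈ I + (p), the Gröbner basis of I + (p) is {1}, and the enlarged system has no common solution — adjoining p is inconsistent.

The remainder on division by a Gröbner basis is unique — it is the normal form.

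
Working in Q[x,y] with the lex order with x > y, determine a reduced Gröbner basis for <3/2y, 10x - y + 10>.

G = {x + 1, y}

Buchberger's algorithm terminates because the ascending chain of leading-term ideals stabilizes.

f_1 = 3/2y, LT = y.
f_2 = 10x - y + 10, LT = x.

The S-polynomials (S(f_1,f_2)) all reduce to 0 modulo the current basis, so we have a Gröbner basis.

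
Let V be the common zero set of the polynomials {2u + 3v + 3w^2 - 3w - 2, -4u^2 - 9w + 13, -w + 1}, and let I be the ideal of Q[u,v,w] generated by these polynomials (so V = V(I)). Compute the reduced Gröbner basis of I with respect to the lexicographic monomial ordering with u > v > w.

G = {u + 3/2v - 1, v^2 - 4/3v, w - 1}

The reduced Gröbner basis is the canonical form of the ideal for this ordering.

f_1 = 2u + 3v + 3w^2 - 3w - 2, LT = u.
f_2 = -4u^2 - 9w + 13, LT = u^2.
f_3 = -w + 1, LT = w.

S(f_1,f_2): lcm = u^2. S = 3/2uv + 3/2uw^2 - 3/2uw - u - 9/4w + 13/4.
  reduce S modulo (f_1, f_2, f_3):
  remainder -9/4v^2 + 3v ≠ 0; add g_4 = -9/4v^2 + 3v to the basis.

The other S-polynomials (S(f_1,f_3), S(f_2,f_3), S(f_1,g_4), S(f_2,g_4), S(f_3,g_4)) all reduce to 0 modulo the current basis, so we have a Gröbner basis.
Inter-reduce: drop elements whose leading term is divisible by another's, tail-reduce, and make monic.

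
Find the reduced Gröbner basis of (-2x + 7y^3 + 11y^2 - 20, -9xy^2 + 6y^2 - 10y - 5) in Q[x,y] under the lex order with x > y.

f_1 = -2x + 7y^3 + 11y^2 - 20, LT = x.
f_2 = -9xy^2 + 6y^2 - 10y - 5, LT = xy^2.

S(f_1,f_2): lcm = xy^2. S = -7/2y^5 - 11/2y^4 + 32/3y^2 - 10/9y - 5/9.
  reduce S modulo (f_1, f_2):
  remainder -7/2y^5 - 11/2y^4 + 32/3y^2 - 10/9y - 5/9 ≠ 0; add g_3 = -7/2y^5 - 11/2y^4 + 32/3y^2 - 10/9y - 5/9 to the basis.

The other S-polynomials (S(f_1,g_3), S(f_2,g_3)) all reduce to 0 modulo the current basis, so we have a Gröbner basis.
Inter-reduce: drop elements whose leading term is divisible by another's, tail-reduce, and make monic.

G = {x - 7/2y^3 - 11/2y^2 + 10, y^5 + 11/7y^4 - 64/21y^2 + 20/63y + 10/63}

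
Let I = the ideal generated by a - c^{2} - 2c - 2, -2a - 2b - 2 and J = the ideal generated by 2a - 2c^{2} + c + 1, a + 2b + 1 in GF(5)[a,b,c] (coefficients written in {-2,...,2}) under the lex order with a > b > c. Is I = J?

Two ideals are equal iff their reduced Gröbner bases coincide (the reduced basis is unique for a fixed ordering).
Buchberger on the first generating set:
f_1 = a - c^{2} - 2c - 2, LT = a.
f_2 = -2a - 2b - 2, LT = a.

S(f_1,f_2): lcm = a. S = -b - c^{2} - 2c + 2.
  leading term b: no divisor's leading term divides it; move -b to the remainder.
  leading term c^{2}: no divisor's leading term divides it; move -c^{2} to the remainder.
  leading term c: no divisor's leading term divides it; move -2c to the remainder.
  leading term 1: no divisor's leading term divides it; move 2 to the remainder.
  remainder -b - c^{2} - 2c + 2 ≠ 0; add g_3 = -b - c^{2} - 2c + 2 to the basis.

The other S-polynomials (S(f_1,g_3), S(f_2,g_3)) all reduce to 0 modulo the current basis, so we have a Gröbner basis.
Inter-reduce: drop elements whose leading term is divisible by another's, tail-reduce, and make monic.
Reduced Gröbner basis: {a - c^{2} - 2c - 2, b + c^{2} + 2c - 2}.

Buchberger on the second generating set:
h_1 = 2a - 2c^{2} + c + 1, LT = a.
h_2 = a + 2b + 1, LT = a.

S(h_1,h_2): lcm = a. S = -2b - c^{2} - 2c + 2.
  leading term b: no divisor's leading term divides it; move -2b to the remainder.
  leading term c^{2}: no divisor's leading term divides it; move -c^{2} to the remainder.
  leading term c: no divisor's leading term divides it; move -2c to the remainder.
  leading term 1: no divisor's leading term divides it; move 2 to the remainder.
  remainder -2b - c^{2} - 2c + 2 ≠ 0; add k_3 = -2b - c^{2} - 2c + 2 to the basis.

The other S-polynomials (S(h_1,k_3), S(h_2,k_3)) all reduce to 0 modulo the current basis, so we have a Gröbner basis.
Inter-reduce: drop elements whose leading term is divisible by another's, tail-reduce, and make monic.
Reduced Gröbner basis: {a - c^{2} - 2c - 2, b - 2c^{2} + c - 1}.

Since the reduced bases disagree, the two ideals are not the same.

No, the ideals differ.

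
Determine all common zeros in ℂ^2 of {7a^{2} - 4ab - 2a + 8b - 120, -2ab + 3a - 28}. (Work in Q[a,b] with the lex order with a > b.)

Compute a lex Gröbner basis by Buchberger's algorithm.
f_1 = 7a^{2} - 4ab - 2a + 8b - 120, LT = a^{2}.
f_2 = -2ab + 3a - 28, LT = ab.

S(f_1,f_2): lcm = a^{2}b. S = \tfrac{3}{2}a^{2} - \tfrac{4}{7}ab^{2} - \tfrac{2}{7}ab - 14a + \tfrac{8}{7}b^{2} - \tfrac{120}{7}b.
  leading term a^{2}: subtract (\tfrac{3}{14})·f_1 from \tfrac{3}{2}a^{2} - \tfrac{4}{7}ab^{2} - \tfrac{2}{7}ab - 14a + \tfrac{8}{7}b^{2} - \tfrac{120}{7}b → -\tfrac{4}{7}ab^{2} + \tfrac{4}{7}ab - \tfrac{95}{7}a + \tfrac{8}{7}b^{2} - \tfrac{132}{7}b + \tfrac{180}{7}
  leading term ab^{2}: subtract (\tfrac{2}{7}b)·f_2 from -\tfrac{4}{7}ab^{2} + \tfrac{4}{7}ab - \tfrac{95}{7}a + \tfrac{8}{7}b^{2} - \tfrac{132}{7}b + \tfrac{180}{7} → -\tfrac{2}{7}ab - \tfrac{95}{7}a + \tfrac{8}{7}b^{2} - \tfrac{76}{7}b + \tfrac{180}{7}
  leading term ab: subtract (\tfrac{1}{7})·f_2 from -\tfrac{2}{7}ab - \tfrac{95}{7}a + \tfrac{8}{7}b^{2} - \tfrac{76}{7}b + \tfrac{180}{7} → -14a + \tfrac{8}{7}b^{2} - \tfrac{76}{7}b + \tfrac{208}{7}
  leading term a: no divisor's leading term divides it; move -14a to the remainder.
  leading term b^{2}: no divisor's leading term divides it; move \tfrac{8}{7}b^{2} to the remainder.
  leading term b: no divisor's leading term divides it; move -\tfrac{76}{7}b to the remainder.
  leading term 1: no divisor's leading term divides it; move \tfrac{208}{7} to the remainder.
  remainder -14a + \tfrac{8}{7}b^{2} - \tfrac{76}{7}b + \tfrac{208}{7} ≠ 0; add h_3 = -14a + \tfrac{8}{7}b^{2} - \tfrac{76}{7}b + \tfrac{208}{7} to the basis.

S(f_1,h_3): lcm = a^{2}. S = \tfrac{4}{49}ab^{2} - \tfrac{66}{49}ab + \tfrac{90}{49}a + \tfrac{8}{7}b - \tfrac{120}{7}.
  leading term ab^{2}: subtract (-\tfrac{2}{49}b)·f_2 from \tfrac{4}{49}ab^{2} - \tfrac{66}{49}ab + \tfrac{90}{49}a + \tfrac{8}{7}b - \tfrac{120}{7} → -\tfrac{60}{49}ab + \tfrac{90}{49}a - \tfrac{120}{7}
  leading term ab: subtract (\tfrac{30}{49})·f_2 from -\tfrac{60}{49}ab + \tfrac{90}{49}a - \tfrac{120}{7} → 0
  remainder 0.

S(f_2,h_3): lcm = ab. S = -\tfrac{3}{2}a + \tfrac{4}{49}b^{3} - \tfrac{38}{49}b^{2} + \tfrac{104}{49}b + 14.
  leading term a: subtract (\tfrac{3}{28})·h_3 from -\tfrac{3}{2}a + \tfrac{4}{49}b^{3} - \tfrac{38}{49}b^{2} + \tfrac{104}{49}b + 14 → \tfrac{4}{49}b^{3} - \tfrac{44}{49}b^{2} + \tfrac{23}{7}b + \tfrac{530}{49}
  leading term b^{3}: no divisor's leading term divides it; move \tfrac{4}{49}b^{3} to the remainder.
  leading term b^{2}: no divisor's leading term divides it; move -\tfrac{44}{49}b^{2} to the remainder.
  leading term b: no divisor's leading term divides it; move \tfrac{23}{7}b to the remainder.
  leading term 1: no divisor's leading term divides it; move \tfrac{530}{49} to the remainder.
  remainder \tfrac{4}{49}b^{3} - \tfrac{44}{49}b^{2} + \tfrac{23}{7}b + \tfrac{530}{49} ≠ 0; add h_4 = \tfrac{4}{49}b^{3} - \tfrac{44}{49}b^{2} + \tfrac{23}{7}b + \tfrac{530}{49} to the basis.

S(f_1,h_4): leading monomials are coprime, so the S-polynomial reduces to 0 (Buchberger's first criterion).
S(f_2,h_4): lcm = ab^{3}. S = \tfrac{19}{2}ab^{2} - \tfrac{161}{4}ab - \tfrac{265}{2}a + 14b^{2}.
  leading term ab^{2}: subtract (-\tfrac{19}{4}b)·f_2 from \tfrac{19}{2}ab^{2} - \tfrac{161}{4}ab - \tfrac{265}{2}a + 14b^{2} → -26ab - \tfrac{265}{2}a + 14b^{2} - 133b
  leading term ab: subtract (13)·f_2 from -26ab - \tfrac{265}{2}a + 14b^{2} - 133b → -\tfrac{343}{2}a + 14b^{2} - 133b + 364
  leading term a: subtract (\tfrac{49}{4})·h_3 from -\tfrac{343}{2}a + 14b^{2} - 133b + 364 → 0
  remainder 0.

S(h_3,h_4): leading monomials are coprime, so the S-polynomial reduces to 0 (Buchberger's first criterion).
Every S-polynomial of the final basis reduces to 0, so we have a Gröbner basis.
Inter-reduce: drop elements whose leading term is divisible by another's, tail-reduce, and make monic.
Reduced Gröbner basis: {a - \tfrac{4}{49}b^{2} + \tfrac{38}{49}b - \tfrac{104}{49}, b^{3} - 11b^{2} + \tfrac{161}{4}b + \tfrac{265}{2}}.

A lex Gröbner basis eliminates variables successively. Here b^{3} - 11b^{2} + \tfrac{161}{4}b + \tfrac{265}{2} depends only on b, with roots {-2, 13/2 - 2*sqrt(6)*I, 13/2 + 2*sqrt(6)*I}; lifting each root through the earlier basis elements recovers the full solutions.
  b = -2: the earlier basis element becomes a - 4 = 0, giving a = 4 — point (4, -2).
  b = 13/2 - 2*sqrt(6)*I: the earlier basis element becomes a + 10/7 + 4*sqrt(6)*I/7 = 0, giving a = -10/7 - 4*sqrt(6)*I/7 — point (-10/7 - 4*sqrt(6)*I/7, 13/2 - 2*sqrt(6)*I).
  b = 13/2 + 2*sqrt(6)*I: the earlier basis element becomes a + 10/7 - 4*sqrt(6)*I/7 = 0, giving a = -10/7 + 4*sqrt(6)*I/7 — point (-10/7 + 4*sqrt(6)*I/7, 13/2 + 2*sqrt(6)*I).
Check: every point annihilates each of the original generators.

{(4, -2), (-10/7 - 4*sqrt(6)*I/7, 13/2 - 2*sqrt(6)*I), (-10/7 + 4*sqrt(6)*I/7, 13/2 + 2*sqrt(6)*I)}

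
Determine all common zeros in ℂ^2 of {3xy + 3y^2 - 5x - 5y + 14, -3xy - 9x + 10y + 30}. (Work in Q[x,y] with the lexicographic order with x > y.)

Compute a lex Gröbner basis by Buchberger's algorithm.
f_1 = 3xy - 5x + 3y^2 - 5y + 14, LT = xy.
f_2 = -3xy - 9x + 10y + 30, LT = xy.

S(f_1,f_2): lcm = xy. S = -14/3x + y^2 + 5/3y + 44/3.
  reduce S modulo (f_1, f_2):
  remainder -14/3x + y^2 + 5/3y + 44/3 ≠ 0; add h_3 = -14/3x + y^2 + 5/3y + 44/3 to the basis.

S(f_1,h_3): lcm = xy. S = -5/3x + 3/14y^3 + 19/14y^2 + 31/21y + 14/3.
  reduce S modulo (f_1, f_2, h_3):
  remainder 3/14y^3 + y^2 + 37/42y - 4/7 ≠ 0; add h_4 = 3/14y^3 + y^2 + 37/42y - 4/7 to the basis.

The other S-polynomials (S(f_2,h_3), S(f_1,h_4), S(f_2,h_4), S(h_3,h_4)) all reduce to 0 modulo the current basis, so we have a Gröbner basis.
Inter-reduce: drop elements whose leading term is divisible by another's, tail-reduce, and make monic.
Reduced Gröbner basis: {x - 3/14y^2 - 5/14y - 22/7, y^3 + 14/3y^2 + 37/9y - 8/3}.

From the last basis element, y^3 + 14/3y^2 + 37/9y - 8/3 = 0, so y takes values in {-3, -5/6 + sqrt(57)/6, -sqrt(57)/6 - 5/6}. Each choice, substituted upward through the basis, yields the corresponding point(s) of the solution set.
  y = -3: the earlier basis element becomes x - 4 = 0, giving x = 4 — point (4, -3).
  y = -5/6 + sqrt(57)/6: the earlier basis element becomes x - 10/3 = 0, giving x = 10/3 — point (10/3, -5/6 + sqrt(57)/6).
  y = -sqrt(57)/6 - 5/6: the earlier basis element becomes x - 10/3 = 0, giving x = 10/3 — point (10/3, -sqrt(57)/6 - 5/6).
This is the nonlinear analogue of row-reducing a linear system.

{(4, -3), (10/3, -5/6 + sqrt(57)/6), (10/3, -sqrt(57)/6 - 5/6)}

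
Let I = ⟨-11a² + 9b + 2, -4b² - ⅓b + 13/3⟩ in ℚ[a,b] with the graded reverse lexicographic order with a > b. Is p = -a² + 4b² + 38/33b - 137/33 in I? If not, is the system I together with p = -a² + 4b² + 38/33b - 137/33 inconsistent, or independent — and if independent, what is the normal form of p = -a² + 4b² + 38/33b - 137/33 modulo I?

-a² + 4b² + 38/33b - 137/33 lies in I (it reduces to 0).

First compute the reduced Gröbner basis of I by Buchberger's algorithm.
f_1 = -11a² + 9b + 2, LT = a².
f_2 = -4b² - ⅓b + 13/3, LT = b².

The S-polynomials (S(f_1,f_2)) all reduce to 0 modulo the current basis, so we have a Gröbner basis.
Inter-reduce: drop elements whose leading term is divisible by another's, tail-reduce, and make monic.
Reduced Gröbner basis: {a² - 9/11b - 2/11, b² + 1/12b - 13/12}.
Label its elements g_1 = a² - 9/11b - 2/11, g_2 = b² + 1/12b - 13/12.

Reduce p = -a² + 4b² + 38/33b - 137/33 modulo G:
  leading term a²: subtract (-1)·g_1 from -a² + 4b² + 38/33b - 137/33 → 4b² + ⅓b - 13/3
  leading term b²: subtract (4)·g_2 from 4b² + ⅓b - 13/3 → 0
  normal form = 0.
Since the normal form is 0, p ∈ I.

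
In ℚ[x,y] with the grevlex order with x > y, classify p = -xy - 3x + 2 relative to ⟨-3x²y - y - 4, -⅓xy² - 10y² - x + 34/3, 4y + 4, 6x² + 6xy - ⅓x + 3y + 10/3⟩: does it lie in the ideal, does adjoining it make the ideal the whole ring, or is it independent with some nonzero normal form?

-xy - 3x + 2 lies in I (it reduces to 0).

First compute the reduced Gröbner basis of I by Buchberger's algorithm.
f_1 = -3x²y - y - 4, LT = x²y.
f_2 = -⅓xy² - 10y² - x + 34/3, LT = xy².
f_3 = 4y + 4, LT = y.
f_4 = 6x² + 6xy - ⅓x + 3y + 10/3, LT = x².

S(f_1,f_2): lcm = x²y². S = -30xy² - 3x² + ⅓y² + 34x + 4/3y.
  leading term xy²: subtract (90)·f_2 from -30xy² - 3x² + ⅓y² + 34x + 4/3y → -3x² + 2701/3y² + 124x + 4/3y - 1020
  leading term x²: subtract (-½)·f_4 from -3x² + 2701/3y² + 124x + 4/3y - 1020 → 3xy + 2701/3y² + 743/6x + 17/6y - 3055/3
  leading term xy: subtract (¾x)·f_3 from 3xy + 2701/3y² + 743/6x + 17/6y - 3055/3 → 2701/3y² + 725/6x + 17/6y - 3055/3
  leading term y²: subtract (2701/12y)·f_3 from 2701/3y² + 725/6x + 17/6y - 3055/3 → 725/6x - 1795/2y - 3055/3
  leading term x: no divisor's leading term divides it; move 725/6x to the remainder.
  leading term y: subtract (-1795/8)·f_3 from -1795/2y - 3055/3 → -725/6
  leading term 1: no divisor's leading term divides it; move -725/6 to the remainder.
  remainder 725/6x - 725/6 ≠ 0; add h_5 = 725/6x - 725/6 to the basis.

The other S-polynomials (S(f_1,f_3), S(f_1,f_4), S(f_2,f_3), S(f_2,f_4), S(f_3,f_4), S(f_1,h_5), S(f_2,h_5), S(f_3,h_5), S(f_4,h_5)) all reduce to 0 modulo the current basis, so we have a Gröbner basis.
Inter-reduce: drop elements whose leading term is divisible by another's, tail-reduce, and make monic.
Reduced Gröbner basis: {x - 1, y + 1}.
Label its elements g_1 = x - 1, g_2 = y + 1.

Reduce p = -xy - 3x + 2 modulo G:
  leading term xy: subtract (-y)·g_1 from -xy - 3x + 2 → -3x - y + 2
  leading term x: subtract (-3)·g_1 from -3x - y + 2 → -y - 1
  leading term y: subtract (-1)·g_2 from -y - 1 → 0
  normal form = 0.
Since the normal form is 0, p ∈ I.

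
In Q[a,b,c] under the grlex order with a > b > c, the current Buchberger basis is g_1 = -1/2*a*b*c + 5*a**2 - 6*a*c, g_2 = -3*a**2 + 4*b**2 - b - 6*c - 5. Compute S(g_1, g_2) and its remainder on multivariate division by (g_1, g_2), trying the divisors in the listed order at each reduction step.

S(g_1, g_2) = 4/3*b**3*c - 10*a**3 + 12*a**2*c - 1/3*b**2*c - 2*b*c**2 - 5/3*b*c; remainder on division = 4/3*b**3*c - 40/3*a*b**2 + 47/3*b**2*c - 2*b*c**2 + 10/3*a*b + 20*a*c - 17/3*b*c - 24*c**2 + 50/3*a - 20*c.

lcm(LM(g_1), LM(g_2)) = a**2*b*c.
S = (lcm/LT(g_1))·g_1 − (lcm/LT(g_2))·g_2 = 4/3*b**3*c - 10*a**3 + 12*a**2*c - 1/3*b**2*c - 2*b*c**2 - 5/3*b*c.
Reduce S modulo (g_1, g_2) in that order:
  leading term b**3*c: no divisor's leading term divides it; move 4/3*b**3*c to the remainder.
  leading term a**3: subtract (10/3*a)·g_2 from -10*a**3 + 12*a**2*c - 1/3*b**2*c - 2*b*c**2 - 5/3*b*c → 12*a**2*c - 40/3*a*b**2 - 1/3*b**2*c - 2*b*c**2 + 10/3*a*b + 20*a*c - 5/3*b*c + 50/3*a
  leading term a**2*c: subtract (-4*c)·g_2 from 12*a**2*c - 40/3*a*b**2 - 1/3*b**2*c - 2*b*c**2 + 10/3*a*b + 20*a*c - 5/3*b*c + 50/3*a → -40/3*a*b**2 + 47/3*b**2*c - 2*b*c**2 + 10/3*a*b + 20*a*c - 17/3*b*c - 24*c**2 + 50/3*a - 20*c
  leading term a*b**2: no divisor's leading term divides it; move -40/3*a*b**2 to the remainder.
  leading term b**2*c: no divisor's leading term divides it; move 47/3*b**2*c to the remainder.
  leading term b*c**2: no divisor's leading term divides it; move -2*b*c**2 to the remainder.
  leading term a*b: no divisor's leading term divides it; move 10/3*a*b to the remainder.
  leading term a*c: no divisor's leading term divides it; move 20*a*c to the remainder.
  leading term b*c: no divisor's leading term divides it; move -17/3*b*c to the remainder.
  leading term c**2: no divisor's leading term divides it; move -24*c**2 to the remainder.
  leading term a: no divisor's leading term divides it; move 50/3*a to the remainder.
  leading term c: no divisor's leading term divides it; move -20*c to the remainder.
The remainder 4/3*b**3*c - 40/3*a*b**2 + 47/3*b**2*c - 2*b*c**2 + 10/3*a*b + 20*a*c - 17/3*b*c - 24*c**2 + 50/3*a - 20*c is nonzero, so it would be added as the next basis element.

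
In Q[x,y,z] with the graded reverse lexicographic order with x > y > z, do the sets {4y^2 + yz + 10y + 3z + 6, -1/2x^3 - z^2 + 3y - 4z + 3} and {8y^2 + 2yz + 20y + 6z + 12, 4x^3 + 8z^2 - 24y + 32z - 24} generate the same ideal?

For a fixed monomial order, each ideal has a unique reduced Gröbner basis; comparing bases decides equality.
Buchberger on the first generating set:
f_1 = 4y^2 + yz + 10y + 3z + 6, LT = y^2.
f_2 = -1/2x^3 - z^2 + 3y - 4z + 3, LT = x^3.

The S-polynomials (S(f_1,f_2)) all reduce to 0 modulo the current basis, so we have a Gröbner basis.
Inter-reduce: drop elements whose leading term is divisible by another's, tail-reduce, and make monic.
Reduced Gröbner basis: {x^3 + 2z^2 - 6y + 8z - 6, y^2 + 1/4yz + 5/2y + 3/4z + 3/2}.

Buchberger on the second generating set:
h_1 = 8y^2 + 2yz + 20y + 6z + 12, LT = y^2.
h_2 = 4x^3 + 8z^2 - 24y + 32z - 24, LT = x^3.

The S-polynomials (S(h_1,h_2)) all reduce to 0 modulo the current basis, so we have a Gröbner basis.
Inter-reduce: drop elements whose leading term is divisible by another's, tail-reduce, and make monic.
Reduced Gröbner basis: {x^3 + 2z^2 - 6y + 8z - 6, y^2 + 1/4yz + 5/2y + 3/4z + 3/2}.

Same reduced basis, so the two generating sets span the same ideal.
The same test decides containment: I ⊆ J iff every generator of I reduces to 0 modulo a Gröbner basis of J.

Yes, the ideals are equal.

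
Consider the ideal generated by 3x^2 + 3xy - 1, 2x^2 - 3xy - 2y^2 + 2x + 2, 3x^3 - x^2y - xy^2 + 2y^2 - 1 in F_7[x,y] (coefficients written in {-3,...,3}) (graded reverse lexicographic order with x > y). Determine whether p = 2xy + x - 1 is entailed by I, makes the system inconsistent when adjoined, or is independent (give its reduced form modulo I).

First compute the reduced Gröbner basis of I by Buchberger's algorithm.
f_1 = 3x^2 + 3xy - 1, LT = x^2.
f_2 = 2x^2 - 3xy - 2y^2 + 2x + 2, LT = x^2.
f_3 = 3x^3 - x^2y - xy^2 + 2y^2 - 1, LT = x^3.

S(f_1,f_2): lcm = x^2. S = -xy + y^2 - x + 1.
  reduce S modulo (f_1, f_2, f_3):
  remainder -xy + y^2 - x + 1 ≠ 0; add h_4 = -xy + y^2 - x + 1 to the basis.

S(f_1,f_3): lcm = x^3. S = -x^2y - 2xy^2 - 3y^2 + 2x - 2.
  reduce S modulo (f_1, f_2, f_3, h_4):
  remainder -y^3 - 2y^2 + x + y - 1 ≠ 0; add h_5 = -y^3 - 2y^2 + x + y - 1 to the basis.

S(f_2,f_3): lcm = x^3. S = -3xy^2 + x^2 - 3y^2 + x - 2.
  reduce S modulo (f_1, f_2, f_3, h_4, h_5):
  remainder -2y^2 + 3x + y + 1 ≠ 0; add h_6 = -2y^2 + 3x + y + 1 to the basis.

S(f_3,h_4): lcm = x^3y. S = 3x^2y^2 + 2xy^3 - x^3 + 3y^3 + x^2 + 2y.
  reduce S modulo (f_1, f_2, f_3, h_4, h_5, h_6):
  remainder 3y + 2 ≠ 0; add h_7 = 3y + 2 to the basis.

S(h_4,h_5): lcm = xy^3. S = -y^4 - xy^2 + x^2 + xy - y^2 - x.
  reduce S modulo (f_1, f_2, f_3, h_4, h_5, h_6, h_7):
  remainder x - 2 ≠ 0; add h_8 = x - 2 to the basis.

The other S-polynomials (S(f_1,h_4), S(f_2,h_4), S(f_1,h_5), S(f_2,h_5), S(f_3,h_5), S(f_1,h_6), S(f_2,h_6), S(f_3,h_6), S(h_4,h_6), S(h_5,h_6), S(f_1,h_7), S(f_2,h_7), S(f_3,h_7), S(h_4,h_7), S(h_5,h_7), S(h_6,h_7), S(f_1,h_8), S(f_2,h_8), S(f_3,h_8), S(h_4,h_8), S(h_5,h_8), S(h_6,h_8), S(h_7,h_8)) all reduce to 0 modulo the current basis, so we have a Gröbner basis.
Inter-reduce: drop elements whose leading term is divisible by another's, tail-reduce, and make monic.
Reduced Gröbner basis: {x - 2, y + 3}.
Label its elements g_1 = x - 2, g_2 = y + 3.

Reduce p = 2xy + x - 1 modulo G:
  leading term xy: subtract (2y)·g_1 from 2xy + x - 1 → x - 3y - 1
  leading term x: subtract (1)·g_1 from x - 3y - 1 → -3y + 1
  leading term y: subtract (-3)·g_2 from -3y + 1 → 3
  leading term 1: no divisor's leading term divides it; move 3 to the remainder.
  normal form = 3.
The normal form is nonzero, so p ∉ I. Since p minus its normal form lies in I, I + (p) = I + (r) where r = 3; decide whether this ideal is the whole ring.
Here r = 3 is a nonzero constant, hence a unit: 1 ∈ I + (p), the Gröbner basis of I + (p) is {1}, and the enlarged system has no common solution — adjoining p is inconsistent.

Adjoining 2xy + x - 1 makes the ideal the whole ring: the system is inconsistent.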